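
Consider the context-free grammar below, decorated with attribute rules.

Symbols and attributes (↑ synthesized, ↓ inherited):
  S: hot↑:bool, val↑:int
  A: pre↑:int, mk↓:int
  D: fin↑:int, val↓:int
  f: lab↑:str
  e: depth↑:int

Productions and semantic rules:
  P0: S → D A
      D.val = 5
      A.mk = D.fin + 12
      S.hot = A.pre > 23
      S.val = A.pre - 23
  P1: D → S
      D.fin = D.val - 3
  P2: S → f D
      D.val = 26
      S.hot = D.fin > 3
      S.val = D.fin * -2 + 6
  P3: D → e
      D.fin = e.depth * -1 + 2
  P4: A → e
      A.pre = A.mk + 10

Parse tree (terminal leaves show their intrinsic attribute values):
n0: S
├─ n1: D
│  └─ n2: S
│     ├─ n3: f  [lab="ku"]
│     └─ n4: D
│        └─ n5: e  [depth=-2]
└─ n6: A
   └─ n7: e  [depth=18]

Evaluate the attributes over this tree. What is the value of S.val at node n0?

1

1. n1.val = 5  [5]
2. n3.lab = "ku"  [terminal]
3. n4.val = 26  [26]
4. n5.depth = -2  [terminal]
5. n4.fin = 4  [e.depth * -1 + 2]
6. n2.hot = true  [D.fin > 3]
7. n2.val = -2  [D.fin * -2 + 6]
8. n1.fin = 2  [D.val - 3]
9. n6.mk = 14  [D.fin + 12]
10. n7.depth = 18  [terminal]
11. n6.pre = 24  [A.mk + 10]
12. n0.hot = true  [A.pre > 23]
13. n0.val = 1  [A.pre - 23]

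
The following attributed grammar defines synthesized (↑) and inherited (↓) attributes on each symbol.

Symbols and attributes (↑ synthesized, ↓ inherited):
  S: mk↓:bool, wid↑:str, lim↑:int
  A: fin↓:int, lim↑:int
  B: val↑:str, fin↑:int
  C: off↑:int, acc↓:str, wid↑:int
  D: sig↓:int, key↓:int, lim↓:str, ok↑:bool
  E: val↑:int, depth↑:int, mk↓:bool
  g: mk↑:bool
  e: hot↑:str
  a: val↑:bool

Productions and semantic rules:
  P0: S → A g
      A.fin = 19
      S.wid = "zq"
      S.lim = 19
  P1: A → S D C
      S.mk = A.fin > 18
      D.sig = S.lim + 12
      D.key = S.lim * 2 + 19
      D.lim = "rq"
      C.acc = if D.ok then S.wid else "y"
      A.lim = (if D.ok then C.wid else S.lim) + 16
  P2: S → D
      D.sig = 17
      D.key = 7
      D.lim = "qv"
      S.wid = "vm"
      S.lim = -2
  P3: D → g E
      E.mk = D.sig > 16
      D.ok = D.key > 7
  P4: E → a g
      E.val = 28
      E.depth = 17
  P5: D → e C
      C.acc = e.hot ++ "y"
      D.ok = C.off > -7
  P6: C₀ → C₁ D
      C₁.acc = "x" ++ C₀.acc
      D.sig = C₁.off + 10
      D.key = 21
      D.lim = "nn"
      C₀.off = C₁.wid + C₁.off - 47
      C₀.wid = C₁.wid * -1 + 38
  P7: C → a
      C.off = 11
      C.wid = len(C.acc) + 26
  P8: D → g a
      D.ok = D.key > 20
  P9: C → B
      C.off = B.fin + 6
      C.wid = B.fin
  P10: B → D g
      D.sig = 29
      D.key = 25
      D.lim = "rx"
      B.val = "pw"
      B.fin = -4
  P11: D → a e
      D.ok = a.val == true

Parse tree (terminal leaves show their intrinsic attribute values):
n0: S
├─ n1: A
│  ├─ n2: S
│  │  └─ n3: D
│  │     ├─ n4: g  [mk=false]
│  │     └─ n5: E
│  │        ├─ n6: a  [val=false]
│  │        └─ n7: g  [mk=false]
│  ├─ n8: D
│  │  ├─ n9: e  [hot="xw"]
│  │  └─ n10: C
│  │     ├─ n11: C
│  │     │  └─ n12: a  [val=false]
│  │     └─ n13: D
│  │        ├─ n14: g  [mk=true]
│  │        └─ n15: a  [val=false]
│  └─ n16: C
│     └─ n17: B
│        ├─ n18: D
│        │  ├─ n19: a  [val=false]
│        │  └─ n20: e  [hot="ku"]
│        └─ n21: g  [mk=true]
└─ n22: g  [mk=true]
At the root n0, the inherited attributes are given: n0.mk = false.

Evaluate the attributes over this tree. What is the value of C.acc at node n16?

1. n0.mk = false  [given at root]
2. n1.fin = 19  [19]
3. n2.mk = true  [A.fin > 18]
4. n3.sig = 17  [17]
5. n3.key = 7  [7]
6. n3.lim = "qv"  ["qv"]
7. n4.mk = false  [terminal]
8. n5.mk = true  [D.sig > 16]
9. n6.val = false  [terminal]
10. n7.mk = false  [terminal]
11. n5.val = 28  [28]
12. n5.depth = 17  [17]
13. n3.ok = false  [D.key > 7]
14. n2.wid = "vm"  ["vm"]
15. n2.lim = -2  [-2]
16. n8.sig = 10  [S.lim + 12]
17. n8.key = 15  [S.lim * 2 + 19]
18. n8.lim = "rq"  ["rq"]
19. n9.hot = "xw"  [terminal]
20. n10.acc = "xwy"  [e.hot ++ "y"]
21. n11.acc = "xxwy"  ["x" ++ C₀.acc]
22. n12.val = false  [terminal]
23. n11.off = 11  [11]
24. n11.wid = 30  [len(C.acc) + 26]
25. n13.sig = 21  [C₁.off + 10]
26. n13.key = 21  [21]
27. n13.lim = "nn"  ["nn"]
28. n14.mk = true  [terminal]
29. n15.val = false  [terminal]
30. n13.ok = true  [D.key > 20]
31. n10.off = -6  [C₁.wid + C₁.off - 47]
32. n10.wid = 8  [C₁.wid * -1 + 38]
33. n8.ok = true  [C.off > -7]
34. n16.acc = "vm"  [if D.ok then S.wid else "y"]
35. n18.sig = 29  [29]
36. n18.key = 25  [25]
37. n18.lim = "rx"  ["rx"]
38. n19.val = false  [terminal]
39. n20.hot = "ku"  [terminal]
40. n18.ok = false  [a.val == true]
41. n21.mk = true  [terminal]
42. n17.val = "pw"  ["pw"]
43. n17.fin = -4  [-4]
44. n16.off = 2  [B.fin + 6]
45. n16.wid = -4  [B.fin]
46. n1.lim = 12  [(if D.ok then C.wid else S.lim) + 16]
47. n22.mk = true  [terminal]
48. n0.wid = "zq"  ["zq"]
49. n0.lim = 19  [19]

"vm"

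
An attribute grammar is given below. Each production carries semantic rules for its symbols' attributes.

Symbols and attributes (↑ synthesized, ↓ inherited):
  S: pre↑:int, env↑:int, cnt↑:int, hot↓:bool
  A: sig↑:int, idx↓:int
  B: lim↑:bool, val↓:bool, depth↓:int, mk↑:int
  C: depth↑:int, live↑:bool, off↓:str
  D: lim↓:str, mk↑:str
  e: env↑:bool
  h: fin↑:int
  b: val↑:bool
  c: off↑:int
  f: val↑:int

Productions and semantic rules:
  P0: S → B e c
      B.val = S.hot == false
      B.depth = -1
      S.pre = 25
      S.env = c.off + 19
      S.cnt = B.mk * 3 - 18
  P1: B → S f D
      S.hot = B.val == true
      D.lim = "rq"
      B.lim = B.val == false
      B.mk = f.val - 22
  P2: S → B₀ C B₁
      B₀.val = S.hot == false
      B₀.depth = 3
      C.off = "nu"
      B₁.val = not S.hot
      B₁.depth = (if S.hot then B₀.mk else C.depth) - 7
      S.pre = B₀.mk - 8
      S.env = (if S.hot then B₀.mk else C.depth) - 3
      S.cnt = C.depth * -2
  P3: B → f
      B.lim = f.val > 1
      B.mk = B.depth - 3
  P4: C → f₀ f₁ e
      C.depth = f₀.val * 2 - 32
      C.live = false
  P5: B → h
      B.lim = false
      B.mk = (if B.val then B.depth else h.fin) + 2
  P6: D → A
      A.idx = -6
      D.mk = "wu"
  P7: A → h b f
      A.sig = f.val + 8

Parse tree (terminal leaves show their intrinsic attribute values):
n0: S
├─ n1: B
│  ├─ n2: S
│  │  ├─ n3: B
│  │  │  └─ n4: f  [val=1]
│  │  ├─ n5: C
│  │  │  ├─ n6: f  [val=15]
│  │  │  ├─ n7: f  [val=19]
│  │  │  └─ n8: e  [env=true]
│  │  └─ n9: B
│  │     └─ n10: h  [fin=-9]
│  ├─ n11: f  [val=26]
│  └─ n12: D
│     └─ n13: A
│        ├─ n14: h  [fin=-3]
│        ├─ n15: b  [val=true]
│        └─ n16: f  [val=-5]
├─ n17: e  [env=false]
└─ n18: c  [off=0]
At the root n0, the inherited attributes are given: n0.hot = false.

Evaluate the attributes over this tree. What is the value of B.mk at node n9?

1. n0.hot = false  [given at root]
2. n1.val = true  [S.hot == false]
3. n1.depth = -1  [-1]
4. n2.hot = true  [B.val == true]
5. n3.val = false  [S.hot == false]
6. n3.depth = 3  [3]
7. n4.val = 1  [terminal]
8. n3.lim = false  [f.val > 1]
9. n3.mk = 0  [B.depth - 3]
10. n5.off = "nu"  ["nu"]
11. n6.val = 15  [terminal]
12. n7.val = 19  [terminal]
13. n8.env = true  [terminal]
14. n5.depth = -2  [f₀.val * 2 - 32]
15. n5.live = false  [false]
16. n9.val = false  [not S.hot]
17. n9.depth = -7  [(if S.hot then B₀.mk else C.depth) - 7]
18. n10.fin = -9  [terminal]
19. n9.lim = false  [false]
20. n9.mk = -7  [(if B.val then B.depth else h.fin) + 2]
21. n2.pre = -8  [B₀.mk - 8]
22. n2.env = -3  [(if S.hot then B₀.mk else C.depth) - 3]
23. n2.cnt = 4  [C.depth * -2]
24. n11.val = 26  [terminal]
25. n12.lim = "rq"  ["rq"]
26. n13.idx = -6  [-6]
27. n14.fin = -3  [terminal]
28. n15.val = true  [terminal]
29. n16.val = -5  [terminal]
30. n13.sig = 3  [f.val + 8]
31. n12.mk = "wu"  ["wu"]
32. n1.lim = false  [B.val == false]
33. n1.mk = 4  [f.val - 22]
34. n17.env = false  [terminal]
35. n18.off = 0  [terminal]
36. n0.pre = 25  [25]
37. n0.env = 19  [c.off + 19]
38. n0.cnt = -6  [B.mk * 3 - 18]

-7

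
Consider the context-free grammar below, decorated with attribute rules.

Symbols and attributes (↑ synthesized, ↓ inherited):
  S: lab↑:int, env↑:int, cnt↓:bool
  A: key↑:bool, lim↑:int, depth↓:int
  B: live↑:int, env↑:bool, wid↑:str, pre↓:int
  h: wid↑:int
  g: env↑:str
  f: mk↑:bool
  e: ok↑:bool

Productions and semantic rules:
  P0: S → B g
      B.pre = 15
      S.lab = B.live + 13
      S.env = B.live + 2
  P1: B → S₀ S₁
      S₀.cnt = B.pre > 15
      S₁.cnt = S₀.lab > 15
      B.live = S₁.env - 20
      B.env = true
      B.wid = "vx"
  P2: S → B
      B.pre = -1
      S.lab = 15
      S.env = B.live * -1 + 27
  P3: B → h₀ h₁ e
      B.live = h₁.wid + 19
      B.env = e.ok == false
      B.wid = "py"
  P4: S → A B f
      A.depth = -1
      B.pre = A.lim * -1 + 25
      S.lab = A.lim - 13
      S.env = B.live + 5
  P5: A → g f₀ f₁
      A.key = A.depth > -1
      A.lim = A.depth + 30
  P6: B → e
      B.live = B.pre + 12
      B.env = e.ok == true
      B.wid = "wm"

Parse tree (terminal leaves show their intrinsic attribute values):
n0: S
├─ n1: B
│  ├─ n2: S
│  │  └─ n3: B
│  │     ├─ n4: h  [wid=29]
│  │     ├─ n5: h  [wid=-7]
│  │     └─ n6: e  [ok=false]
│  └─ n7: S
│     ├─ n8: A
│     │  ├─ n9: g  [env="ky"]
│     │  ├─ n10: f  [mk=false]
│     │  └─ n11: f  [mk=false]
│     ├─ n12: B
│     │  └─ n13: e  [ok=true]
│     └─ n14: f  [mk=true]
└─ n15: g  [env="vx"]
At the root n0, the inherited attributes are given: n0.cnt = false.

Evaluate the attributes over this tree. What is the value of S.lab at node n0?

1. n0.cnt = false  [given at root]
2. n1.pre = 15  [15]
3. n2.cnt = false  [B.pre > 15]
4. n3.pre = -1  [-1]
5. n4.wid = 29  [terminal]
6. n5.wid = -7  [terminal]
7. n6.ok = false  [terminal]
8. n3.live = 12  [h₁.wid + 19]
9. n3.env = true  [e.ok == false]
10. n3.wid = "py"  ["py"]
11. n2.lab = 15  [15]
12. n2.env = 15  [B.live * -1 + 27]
13. n7.cnt = false  [S₀.lab > 15]
14. n8.depth = -1  [-1]
15. n9.env = "ky"  [terminal]
16. n10.mk = false  [terminal]
17. n11.mk = false  [terminal]
18. n8.key = false  [A.depth > -1]
19. n8.lim = 29  [A.depth + 30]
20. n12.pre = -4  [A.lim * -1 + 25]
21. n13.ok = true  [terminal]
22. n12.live = 8  [B.pre + 12]
23. n12.env = true  [e.ok == true]
24. n12.wid = "wm"  ["wm"]
25. n14.mk = true  [terminal]
26. n7.lab = 16  [A.lim - 13]
27. n7.env = 13  [B.live + 5]
28. n1.live = -7  [S₁.env - 20]
29. n1.env = true  [true]
30. n1.wid = "vx"  ["vx"]
31. n15.env = "vx"  [terminal]
32. n0.lab = 6  [B.live + 13]
33. n0.env = -5  [B.live + 2]

6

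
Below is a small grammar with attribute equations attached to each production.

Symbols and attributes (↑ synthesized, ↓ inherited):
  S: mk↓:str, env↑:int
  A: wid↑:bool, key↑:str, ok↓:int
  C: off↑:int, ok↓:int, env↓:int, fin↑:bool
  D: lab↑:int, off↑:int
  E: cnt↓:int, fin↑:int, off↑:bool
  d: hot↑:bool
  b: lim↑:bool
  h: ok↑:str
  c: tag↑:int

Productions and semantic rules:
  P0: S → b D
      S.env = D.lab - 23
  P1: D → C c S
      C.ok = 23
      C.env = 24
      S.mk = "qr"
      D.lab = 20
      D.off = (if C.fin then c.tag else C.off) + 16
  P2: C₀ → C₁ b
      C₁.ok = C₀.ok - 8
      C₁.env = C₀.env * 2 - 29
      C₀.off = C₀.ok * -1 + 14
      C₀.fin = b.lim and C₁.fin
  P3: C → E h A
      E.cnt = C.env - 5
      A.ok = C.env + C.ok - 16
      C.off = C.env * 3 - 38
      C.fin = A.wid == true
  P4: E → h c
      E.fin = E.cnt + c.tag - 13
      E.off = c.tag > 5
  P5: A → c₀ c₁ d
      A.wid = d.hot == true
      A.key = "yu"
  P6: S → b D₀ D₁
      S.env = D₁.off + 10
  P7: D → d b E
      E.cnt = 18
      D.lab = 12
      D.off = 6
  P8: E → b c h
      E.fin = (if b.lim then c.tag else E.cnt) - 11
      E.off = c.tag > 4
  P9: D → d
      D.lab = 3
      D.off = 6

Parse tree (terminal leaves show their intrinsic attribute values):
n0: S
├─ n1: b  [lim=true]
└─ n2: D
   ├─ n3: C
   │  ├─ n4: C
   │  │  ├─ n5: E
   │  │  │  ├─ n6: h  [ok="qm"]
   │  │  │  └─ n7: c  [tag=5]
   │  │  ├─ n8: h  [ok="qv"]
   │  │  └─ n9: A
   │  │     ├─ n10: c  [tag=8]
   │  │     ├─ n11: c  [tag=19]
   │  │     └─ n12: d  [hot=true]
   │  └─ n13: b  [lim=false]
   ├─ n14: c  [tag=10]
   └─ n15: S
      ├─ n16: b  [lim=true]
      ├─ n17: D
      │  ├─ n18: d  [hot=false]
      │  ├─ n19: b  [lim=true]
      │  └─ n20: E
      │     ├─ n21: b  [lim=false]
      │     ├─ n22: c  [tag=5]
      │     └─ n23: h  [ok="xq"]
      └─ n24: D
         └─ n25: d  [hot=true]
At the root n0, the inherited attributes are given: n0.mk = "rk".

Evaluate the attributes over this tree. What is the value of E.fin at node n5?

6

1. n0.mk = "rk"  [given at root]
2. n1.lim = true  [terminal]
3. n3.ok = 23  [23]
4. n3.env = 24  [24]
5. n4.ok = 15  [C₀.ok - 8]
6. n4.env = 19  [C₀.env * 2 - 29]
7. n5.cnt = 14  [C.env - 5]
8. n6.ok = "qm"  [terminal]
9. n7.tag = 5  [terminal]
10. n5.fin = 6  [E.cnt + c.tag - 13]
11. n5.off = false  [c.tag > 5]
12. n8.ok = "qv"  [terminal]
13. n9.ok = 18  [C.env + C.ok - 16]
14. n10.tag = 8  [terminal]
15. n11.tag = 19  [terminal]
16. n12.hot = true  [terminal]
17. n9.wid = true  [d.hot == true]
18. n9.key = "yu"  ["yu"]
19. n4.off = 19  [C.env * 3 - 38]
20. n4.fin = true  [A.wid == true]
21. n13.lim = false  [terminal]
22. n3.off = -9  [C₀.ok * -1 + 14]
23. n3.fin = false  [b.lim and C₁.fin]
24. n14.tag = 10  [terminal]
25. n15.mk = "qr"  ["qr"]
26. n16.lim = true  [terminal]
27. n18.hot = false  [terminal]
28. n19.lim = true  [terminal]
29. n20.cnt = 18  [18]
30. n21.lim = false  [terminal]
31. n22.tag = 5  [terminal]
32. n23.ok = "xq"  [terminal]
33. n20.fin = 7  [(if b.lim then c.tag else E.cnt) - 11]
34. n20.off = true  [c.tag > 4]
35. n17.lab = 12  [12]
36. n17.off = 6  [6]
37. n25.hot = true  [terminal]
38. n24.lab = 3  [3]
39. n24.off = 6  [6]
40. n15.env = 16  [D₁.off + 10]
41. n2.lab = 20  [20]
42. n2.off = 7  [(if C.fin then c.tag else C.off) + 16]
43. n0.env = -3  [D.lab - 23]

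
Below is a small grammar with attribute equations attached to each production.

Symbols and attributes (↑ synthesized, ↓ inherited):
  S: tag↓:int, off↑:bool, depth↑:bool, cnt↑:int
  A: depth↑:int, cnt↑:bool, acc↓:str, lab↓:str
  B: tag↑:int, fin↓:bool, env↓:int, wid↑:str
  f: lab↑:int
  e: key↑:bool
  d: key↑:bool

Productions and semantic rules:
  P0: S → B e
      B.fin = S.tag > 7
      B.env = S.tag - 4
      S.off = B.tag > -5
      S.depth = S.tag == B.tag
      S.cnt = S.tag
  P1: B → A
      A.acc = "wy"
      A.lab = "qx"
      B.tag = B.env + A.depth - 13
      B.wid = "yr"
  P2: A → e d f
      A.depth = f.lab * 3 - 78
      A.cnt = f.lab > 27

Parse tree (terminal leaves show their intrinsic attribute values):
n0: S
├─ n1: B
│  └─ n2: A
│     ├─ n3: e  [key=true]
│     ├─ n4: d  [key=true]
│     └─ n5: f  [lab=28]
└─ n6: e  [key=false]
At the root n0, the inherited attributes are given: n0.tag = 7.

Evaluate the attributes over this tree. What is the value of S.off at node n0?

true

1. n0.tag = 7  [given at root]
2. n1.fin = false  [S.tag > 7]
3. n1.env = 3  [S.tag - 4]
4. n2.acc = "wy"  ["wy"]
5. n2.lab = "qx"  ["qx"]
6. n3.key = true  [terminal]
7. n4.key = true  [terminal]
8. n5.lab = 28  [terminal]
9. n2.depth = 6  [f.lab * 3 - 78]
10. n2.cnt = true  [f.lab > 27]
11. n1.tag = -4  [B.env + A.depth - 13]
12. n1.wid = "yr"  ["yr"]
13. n6.key = false  [terminal]
14. n0.off = true  [B.tag > -5]
15. n0.depth = false  [S.tag == B.tag]
16. n0.cnt = 7  [S.tag]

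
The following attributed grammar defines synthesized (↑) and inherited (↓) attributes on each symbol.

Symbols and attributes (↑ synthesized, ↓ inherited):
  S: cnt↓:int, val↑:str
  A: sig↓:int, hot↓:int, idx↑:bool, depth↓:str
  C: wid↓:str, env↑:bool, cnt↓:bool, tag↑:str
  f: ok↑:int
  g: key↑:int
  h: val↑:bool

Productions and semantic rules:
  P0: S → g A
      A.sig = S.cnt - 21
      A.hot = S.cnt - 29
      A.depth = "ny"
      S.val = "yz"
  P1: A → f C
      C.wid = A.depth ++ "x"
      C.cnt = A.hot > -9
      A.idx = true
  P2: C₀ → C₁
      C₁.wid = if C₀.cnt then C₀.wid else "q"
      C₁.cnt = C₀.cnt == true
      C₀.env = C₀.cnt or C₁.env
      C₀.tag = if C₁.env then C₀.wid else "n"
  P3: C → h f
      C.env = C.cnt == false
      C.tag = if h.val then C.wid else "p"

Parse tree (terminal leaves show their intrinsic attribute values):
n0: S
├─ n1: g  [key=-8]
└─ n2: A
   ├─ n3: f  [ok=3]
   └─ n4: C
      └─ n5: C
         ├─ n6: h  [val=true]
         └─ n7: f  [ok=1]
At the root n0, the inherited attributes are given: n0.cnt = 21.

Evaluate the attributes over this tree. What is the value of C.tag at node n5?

1. n0.cnt = 21  [given at root]
2. n1.key = -8  [terminal]
3. n2.sig = 0  [S.cnt - 21]
4. n2.hot = -8  [S.cnt - 29]
5. n2.depth = "ny"  ["ny"]
6. n3.ok = 3  [terminal]
7. n4.wid = "nyx"  [A.depth ++ "x"]
8. n4.cnt = true  [A.hot > -9]
9. n5.wid = "nyx"  [if C₀.cnt then C₀.wid else "q"]
10. n5.cnt = true  [C₀.cnt == true]
11. n6.val = true  [terminal]
12. n7.ok = 1  [terminal]
13. n5.env = false  [C.cnt == false]
14. n5.tag = "nyx"  [if h.val then C.wid else "p"]
15. n4.env = true  [C₀.cnt or C₁.env]
16. n4.tag = "n"  [if C₁.env then C₀.wid else "n"]
17. n2.idx = true  [true]
18. n0.val = "yz"  ["yz"]

"nyx"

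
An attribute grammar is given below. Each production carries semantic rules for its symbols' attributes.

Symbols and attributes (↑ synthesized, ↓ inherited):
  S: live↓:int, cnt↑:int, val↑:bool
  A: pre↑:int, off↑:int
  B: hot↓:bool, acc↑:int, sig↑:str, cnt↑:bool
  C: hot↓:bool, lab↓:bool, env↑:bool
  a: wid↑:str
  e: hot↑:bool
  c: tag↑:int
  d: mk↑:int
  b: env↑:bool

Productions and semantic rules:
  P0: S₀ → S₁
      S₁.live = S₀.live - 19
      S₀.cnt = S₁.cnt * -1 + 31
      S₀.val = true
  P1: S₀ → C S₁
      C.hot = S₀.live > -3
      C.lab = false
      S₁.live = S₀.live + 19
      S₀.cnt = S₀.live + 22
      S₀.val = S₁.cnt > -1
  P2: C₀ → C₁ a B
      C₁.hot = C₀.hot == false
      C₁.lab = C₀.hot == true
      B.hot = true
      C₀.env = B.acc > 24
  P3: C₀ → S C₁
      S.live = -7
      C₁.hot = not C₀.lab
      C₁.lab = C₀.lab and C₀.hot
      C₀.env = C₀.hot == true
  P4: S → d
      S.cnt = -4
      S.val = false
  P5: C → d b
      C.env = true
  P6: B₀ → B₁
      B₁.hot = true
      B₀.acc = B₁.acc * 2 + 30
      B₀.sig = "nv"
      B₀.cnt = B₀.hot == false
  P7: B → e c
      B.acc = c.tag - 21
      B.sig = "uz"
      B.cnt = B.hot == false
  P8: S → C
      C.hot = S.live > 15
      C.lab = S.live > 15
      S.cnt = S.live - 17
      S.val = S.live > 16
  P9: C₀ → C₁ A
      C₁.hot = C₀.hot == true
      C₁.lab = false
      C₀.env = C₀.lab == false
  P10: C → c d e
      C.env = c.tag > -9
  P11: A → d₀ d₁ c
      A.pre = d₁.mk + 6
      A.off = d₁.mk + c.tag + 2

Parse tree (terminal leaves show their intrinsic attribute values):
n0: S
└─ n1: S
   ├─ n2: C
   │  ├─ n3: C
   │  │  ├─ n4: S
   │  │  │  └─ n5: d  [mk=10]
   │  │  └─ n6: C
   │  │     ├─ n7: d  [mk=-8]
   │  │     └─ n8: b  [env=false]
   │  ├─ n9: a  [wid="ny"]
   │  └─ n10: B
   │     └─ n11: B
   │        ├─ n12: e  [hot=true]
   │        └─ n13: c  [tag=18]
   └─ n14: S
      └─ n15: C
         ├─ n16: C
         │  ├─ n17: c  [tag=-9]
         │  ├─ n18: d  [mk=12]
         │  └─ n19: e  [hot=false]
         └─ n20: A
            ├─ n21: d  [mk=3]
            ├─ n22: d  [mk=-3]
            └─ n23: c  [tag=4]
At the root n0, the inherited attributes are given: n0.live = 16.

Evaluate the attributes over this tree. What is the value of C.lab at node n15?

1. n0.live = 16  [given at root]
2. n1.live = -3  [S₀.live - 19]
3. n2.hot = false  [S₀.live > -3]
4. n2.lab = false  [false]
5. n3.hot = true  [C₀.hot == false]
6. n3.lab = false  [C₀.hot == true]
7. n4.live = -7  [-7]
8. n5.mk = 10  [terminal]
9. n4.cnt = -4  [-4]
10. n4.val = false  [false]
11. n6.hot = true  [not C₀.lab]
12. n6.lab = false  [C₀.lab and C₀.hot]
13. n7.mk = -8  [terminal]
14. n8.env = false  [terminal]
15. n6.env = true  [true]
16. n3.env = true  [C₀.hot == true]
17. n9.wid = "ny"  [terminal]
18. n10.hot = true  [true]
19. n11.hot = true  [true]
20. n12.hot = true  [terminal]
21. n13.tag = 18  [terminal]
22. n11.acc = -3  [c.tag - 21]
23. n11.sig = "uz"  ["uz"]
24. n11.cnt = false  [B.hot == false]
25. n10.acc = 24  [B₁.acc * 2 + 30]
26. n10.sig = "nv"  ["nv"]
27. n10.cnt = false  [B₀.hot == false]
28. n2.env = false  [B.acc > 24]
29. n14.live = 16  [S₀.live + 19]
30. n15.hot = true  [S.live > 15]
31. n15.lab = true  [S.live > 15]
32. n16.hot = true  [C₀.hot == true]
33. n16.lab = false  [false]
34. n17.tag = -9  [terminal]
35. n18.mk = 12  [terminal]
36. n19.hot = false  [terminal]
37. n16.env = false  [c.tag > -9]
38. n21.mk = 3  [terminal]
39. n22.mk = -3  [terminal]
40. n23.tag = 4  [terminal]
41. n20.pre = 3  [d₁.mk + 6]
42. n20.off = 3  [d₁.mk + c.tag + 2]
43. n15.env = false  [C₀.lab == false]
44. n14.cnt = -1  [S.live - 17]
45. n14.val = false  [S.live > 16]
46. n1.cnt = 19  [S₀.live + 22]
47. n1.val = false  [S₁.cnt > -1]
48. n0.cnt = 12  [S₁.cnt * -1 + 31]
49. n0.val = true  [true]

true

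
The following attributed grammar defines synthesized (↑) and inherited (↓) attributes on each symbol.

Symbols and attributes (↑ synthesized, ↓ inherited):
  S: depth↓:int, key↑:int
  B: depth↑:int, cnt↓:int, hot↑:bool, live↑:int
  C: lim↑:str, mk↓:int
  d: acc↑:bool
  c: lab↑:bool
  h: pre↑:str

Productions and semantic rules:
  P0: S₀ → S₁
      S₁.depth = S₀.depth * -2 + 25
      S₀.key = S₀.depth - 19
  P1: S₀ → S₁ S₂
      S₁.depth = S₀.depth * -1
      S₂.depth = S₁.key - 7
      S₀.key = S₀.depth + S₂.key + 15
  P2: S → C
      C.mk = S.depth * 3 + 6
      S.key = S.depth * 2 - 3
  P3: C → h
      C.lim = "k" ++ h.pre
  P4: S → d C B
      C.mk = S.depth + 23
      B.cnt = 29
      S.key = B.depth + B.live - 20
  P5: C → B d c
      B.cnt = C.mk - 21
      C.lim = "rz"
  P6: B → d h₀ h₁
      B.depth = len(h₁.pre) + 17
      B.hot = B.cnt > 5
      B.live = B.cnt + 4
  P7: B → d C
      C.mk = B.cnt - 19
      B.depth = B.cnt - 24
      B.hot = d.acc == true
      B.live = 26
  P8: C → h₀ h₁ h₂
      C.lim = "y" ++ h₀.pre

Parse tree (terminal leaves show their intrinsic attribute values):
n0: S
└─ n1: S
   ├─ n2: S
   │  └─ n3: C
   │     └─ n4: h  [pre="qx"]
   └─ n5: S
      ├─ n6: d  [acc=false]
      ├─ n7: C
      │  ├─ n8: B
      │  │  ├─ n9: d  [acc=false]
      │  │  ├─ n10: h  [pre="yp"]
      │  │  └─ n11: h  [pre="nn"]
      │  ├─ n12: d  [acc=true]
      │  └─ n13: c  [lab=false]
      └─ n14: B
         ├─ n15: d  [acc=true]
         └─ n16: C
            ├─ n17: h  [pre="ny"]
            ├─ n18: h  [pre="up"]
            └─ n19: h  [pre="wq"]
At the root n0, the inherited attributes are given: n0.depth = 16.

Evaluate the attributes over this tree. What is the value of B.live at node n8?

1. n0.depth = 16  [given at root]
2. n1.depth = -7  [S₀.depth * -2 + 25]
3. n2.depth = 7  [S₀.depth * -1]
4. n3.mk = 27  [S.depth * 3 + 6]
5. n4.pre = "qx"  [terminal]
6. n3.lim = "kqx"  ["k" ++ h.pre]
7. n2.key = 11  [S.depth * 2 - 3]
8. n5.depth = 4  [S₁.key - 7]
9. n6.acc = false  [terminal]
10. n7.mk = 27  [S.depth + 23]
11. n8.cnt = 6  [C.mk - 21]
12. n9.acc = false  [terminal]
13. n10.pre = "yp"  [terminal]
14. n11.pre = "nn"  [terminal]
15. n8.depth = 19  [len(h₁.pre) + 17]
16. n8.hot = true  [B.cnt > 5]
17. n8.live = 10  [B.cnt + 4]
18. n12.acc = true  [terminal]
19. n13.lab = false  [terminal]
20. n7.lim = "rz"  ["rz"]
21. n14.cnt = 29  [29]
22. n15.acc = true  [terminal]
23. n16.mk = 10  [B.cnt - 19]
24. n17.pre = "ny"  [terminal]
25. n18.pre = "up"  [terminal]
26. n19.pre = "wq"  [terminal]
27. n16.lim = "yny"  ["y" ++ h₀.pre]
28. n14.depth = 5  [B.cnt - 24]
29. n14.hot = true  [d.acc == true]
30. n14.live = 26  [26]
31. n5.key = 11  [B.depth + B.live - 20]
32. n1.key = 19  [S₀.depth + S₂.key + 15]
33. n0.key = -3  [S₀.depth - 19]

10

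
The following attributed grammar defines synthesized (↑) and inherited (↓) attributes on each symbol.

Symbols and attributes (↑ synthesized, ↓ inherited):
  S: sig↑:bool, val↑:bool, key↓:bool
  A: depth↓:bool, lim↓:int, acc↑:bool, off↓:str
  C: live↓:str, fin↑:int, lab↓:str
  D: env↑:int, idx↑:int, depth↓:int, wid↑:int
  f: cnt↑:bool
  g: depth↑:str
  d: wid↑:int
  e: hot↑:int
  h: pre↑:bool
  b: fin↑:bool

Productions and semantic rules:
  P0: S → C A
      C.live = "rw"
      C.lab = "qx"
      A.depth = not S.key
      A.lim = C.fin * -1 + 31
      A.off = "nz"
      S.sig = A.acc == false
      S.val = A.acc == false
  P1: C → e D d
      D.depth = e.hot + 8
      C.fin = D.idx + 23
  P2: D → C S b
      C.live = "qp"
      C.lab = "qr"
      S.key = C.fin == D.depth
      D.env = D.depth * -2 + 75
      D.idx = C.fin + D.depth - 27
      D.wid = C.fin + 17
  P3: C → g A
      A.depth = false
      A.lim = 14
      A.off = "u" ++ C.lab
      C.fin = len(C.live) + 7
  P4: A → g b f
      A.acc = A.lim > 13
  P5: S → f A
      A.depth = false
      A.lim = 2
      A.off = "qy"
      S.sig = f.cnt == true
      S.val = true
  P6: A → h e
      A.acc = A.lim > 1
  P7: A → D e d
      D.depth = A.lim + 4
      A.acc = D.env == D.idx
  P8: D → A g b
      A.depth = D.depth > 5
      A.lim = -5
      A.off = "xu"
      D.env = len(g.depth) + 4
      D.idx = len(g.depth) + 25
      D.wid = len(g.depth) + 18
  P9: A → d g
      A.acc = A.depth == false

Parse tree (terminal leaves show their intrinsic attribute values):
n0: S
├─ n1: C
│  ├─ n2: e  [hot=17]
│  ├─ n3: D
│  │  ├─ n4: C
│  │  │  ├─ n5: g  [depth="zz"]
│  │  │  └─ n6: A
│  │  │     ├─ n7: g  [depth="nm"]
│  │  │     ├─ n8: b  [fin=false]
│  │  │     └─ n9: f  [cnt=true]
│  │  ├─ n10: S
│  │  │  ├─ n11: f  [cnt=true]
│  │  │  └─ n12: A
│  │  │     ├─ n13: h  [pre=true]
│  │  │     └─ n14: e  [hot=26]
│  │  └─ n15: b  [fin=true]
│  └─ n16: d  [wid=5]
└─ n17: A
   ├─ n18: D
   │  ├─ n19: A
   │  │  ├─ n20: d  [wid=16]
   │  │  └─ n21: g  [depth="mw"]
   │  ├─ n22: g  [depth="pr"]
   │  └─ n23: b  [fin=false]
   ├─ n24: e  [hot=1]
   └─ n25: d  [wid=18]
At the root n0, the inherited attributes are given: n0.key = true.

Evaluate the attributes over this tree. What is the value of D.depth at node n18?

1. n0.key = true  [given at root]
2. n1.live = "rw"  ["rw"]
3. n1.lab = "qx"  ["qx"]
4. n2.hot = 17  [terminal]
5. n3.depth = 25  [e.hot + 8]
6. n4.live = "qp"  ["qp"]
7. n4.lab = "qr"  ["qr"]
8. n5.depth = "zz"  [terminal]
9. n6.depth = false  [false]
10. n6.lim = 14  [14]
11. n6.off = "uqr"  ["u" ++ C.lab]
12. n7.depth = "nm"  [terminal]
13. n8.fin = false  [terminal]
14. n9.cnt = true  [terminal]
15. n6.acc = true  [A.lim > 13]
16. n4.fin = 9  [len(C.live) + 7]
17. n10.key = false  [C.fin == D.depth]
18. n11.cnt = true  [terminal]
19. n12.depth = false  [false]
20. n12.lim = 2  [2]
21. n12.off = "qy"  ["qy"]
22. n13.pre = true  [terminal]
23. n14.hot = 26  [terminal]
24. n12.acc = true  [A.lim > 1]
25. n10.sig = true  [f.cnt == true]
26. n10.val = true  [true]
27. n15.fin = true  [terminal]
28. n3.env = 25  [D.depth * -2 + 75]
29. n3.idx = 7  [C.fin + D.depth - 27]
30. n3.wid = 26  [C.fin + 17]
31. n16.wid = 5  [terminal]
32. n1.fin = 30  [D.idx + 23]
33. n17.depth = false  [not S.key]
34. n17.lim = 1  [C.fin * -1 + 31]
35. n17.off = "nz"  ["nz"]
36. n18.depth = 5  [A.lim + 4]
37. n19.depth = false  [D.depth > 5]
38. n19.lim = -5  [-5]
39. n19.off = "xu"  ["xu"]
40. n20.wid = 16  [terminal]
41. n21.depth = "mw"  [terminal]
42. n19.acc = true  [A.depth == false]
43. n22.depth = "pr"  [terminal]
44. n23.fin = false  [terminal]
45. n18.env = 6  [len(g.depth) + 4]
46. n18.idx = 27  [len(g.depth) + 25]
47. n18.wid = 20  [len(g.depth) + 18]
48. n24.hot = 1  [terminal]
49. n25.wid = 18  [terminal]
50. n17.acc = false  [D.env == D.idx]
51. n0.sig = true  [A.acc == false]
52. n0.val = true  [A.acc == false]

5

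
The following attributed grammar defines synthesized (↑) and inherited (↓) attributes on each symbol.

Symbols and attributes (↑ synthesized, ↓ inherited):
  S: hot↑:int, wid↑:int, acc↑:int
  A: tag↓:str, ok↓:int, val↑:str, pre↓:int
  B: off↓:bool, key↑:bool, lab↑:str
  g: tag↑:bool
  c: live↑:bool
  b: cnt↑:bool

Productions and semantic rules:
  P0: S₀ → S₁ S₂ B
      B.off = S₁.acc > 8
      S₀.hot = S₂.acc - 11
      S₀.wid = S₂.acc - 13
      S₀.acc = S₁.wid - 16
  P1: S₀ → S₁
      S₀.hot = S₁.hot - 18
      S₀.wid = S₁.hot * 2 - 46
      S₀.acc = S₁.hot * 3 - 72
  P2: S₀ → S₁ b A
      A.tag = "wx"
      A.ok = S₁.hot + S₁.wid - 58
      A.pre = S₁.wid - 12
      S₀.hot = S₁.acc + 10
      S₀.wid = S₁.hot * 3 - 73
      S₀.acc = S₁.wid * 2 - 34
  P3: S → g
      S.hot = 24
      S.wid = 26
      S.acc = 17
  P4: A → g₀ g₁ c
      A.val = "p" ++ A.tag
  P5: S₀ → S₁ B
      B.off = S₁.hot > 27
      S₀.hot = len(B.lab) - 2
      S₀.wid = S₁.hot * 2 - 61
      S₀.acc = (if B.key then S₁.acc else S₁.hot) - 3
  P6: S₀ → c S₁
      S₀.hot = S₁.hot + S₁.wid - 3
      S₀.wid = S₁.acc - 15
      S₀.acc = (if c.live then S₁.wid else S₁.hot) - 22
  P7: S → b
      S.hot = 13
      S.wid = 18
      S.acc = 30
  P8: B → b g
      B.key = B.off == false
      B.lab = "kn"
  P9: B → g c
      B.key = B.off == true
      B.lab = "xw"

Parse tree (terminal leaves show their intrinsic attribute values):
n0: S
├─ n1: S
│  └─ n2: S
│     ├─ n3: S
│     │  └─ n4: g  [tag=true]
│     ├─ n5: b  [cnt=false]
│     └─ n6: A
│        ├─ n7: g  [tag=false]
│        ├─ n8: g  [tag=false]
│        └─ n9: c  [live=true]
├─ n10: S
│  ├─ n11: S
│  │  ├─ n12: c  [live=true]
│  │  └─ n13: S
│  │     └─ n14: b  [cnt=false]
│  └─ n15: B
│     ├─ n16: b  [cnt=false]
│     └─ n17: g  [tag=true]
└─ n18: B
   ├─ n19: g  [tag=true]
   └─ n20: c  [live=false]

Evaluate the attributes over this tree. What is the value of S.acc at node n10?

25

1. n4.tag = true  [terminal]
2. n3.hot = 24  [24]
3. n3.wid = 26  [26]
4. n3.acc = 17  [17]
5. n5.cnt = false  [terminal]
6. n6.tag = "wx"  ["wx"]
7. n6.ok = -8  [S₁.hot + S₁.wid - 58]
8. n6.pre = 14  [S₁.wid - 12]
9. n7.tag = false  [terminal]
10. n8.tag = false  [terminal]
11. n9.live = true  [terminal]
12. n6.val = "pwx"  ["p" ++ A.tag]
13. n2.hot = 27  [S₁.acc + 10]
14. n2.wid = -1  [S₁.hot * 3 - 73]
15. n2.acc = 18  [S₁.wid * 2 - 34]
16. n1.hot = 9  [S₁.hot - 18]
17. n1.wid = 8  [S₁.hot * 2 - 46]
18. n1.acc = 9  [S₁.hot * 3 - 72]
19. n12.live = true  [terminal]
20. n14.cnt = false  [terminal]
21. n13.hot = 13  [13]
22. n13.wid = 18  [18]
23. n13.acc = 30  [30]
24. n11.hot = 28  [S₁.hot + S₁.wid - 3]
25. n11.wid = 15  [S₁.acc - 15]
26. n11.acc = -4  [(if c.live then S₁.wid else S₁.hot) - 22]
27. n15.off = true  [S₁.hot > 27]
28. n16.cnt = false  [terminal]
29. n17.tag = true  [terminal]
30. n15.key = false  [B.off == false]
31. n15.lab = "kn"  ["kn"]
32. n10.hot = 0  [len(B.lab) - 2]
33. n10.wid = -5  [S₁.hot * 2 - 61]
34. n10.acc = 25  [(if B.key then S₁.acc else S₁.hot) - 3]
35. n18.off = true  [S₁.acc > 8]
36. n19.tag = true  [terminal]
37. n20.live = false  [terminal]
38. n18.key = true  [B.off == true]
39. n18.lab = "xw"  ["xw"]
40. n0.hot = 14  [S₂.acc - 11]
41. n0.wid = 12  [S₂.acc - 13]
42. n0.acc = -8  [S₁.wid - 16]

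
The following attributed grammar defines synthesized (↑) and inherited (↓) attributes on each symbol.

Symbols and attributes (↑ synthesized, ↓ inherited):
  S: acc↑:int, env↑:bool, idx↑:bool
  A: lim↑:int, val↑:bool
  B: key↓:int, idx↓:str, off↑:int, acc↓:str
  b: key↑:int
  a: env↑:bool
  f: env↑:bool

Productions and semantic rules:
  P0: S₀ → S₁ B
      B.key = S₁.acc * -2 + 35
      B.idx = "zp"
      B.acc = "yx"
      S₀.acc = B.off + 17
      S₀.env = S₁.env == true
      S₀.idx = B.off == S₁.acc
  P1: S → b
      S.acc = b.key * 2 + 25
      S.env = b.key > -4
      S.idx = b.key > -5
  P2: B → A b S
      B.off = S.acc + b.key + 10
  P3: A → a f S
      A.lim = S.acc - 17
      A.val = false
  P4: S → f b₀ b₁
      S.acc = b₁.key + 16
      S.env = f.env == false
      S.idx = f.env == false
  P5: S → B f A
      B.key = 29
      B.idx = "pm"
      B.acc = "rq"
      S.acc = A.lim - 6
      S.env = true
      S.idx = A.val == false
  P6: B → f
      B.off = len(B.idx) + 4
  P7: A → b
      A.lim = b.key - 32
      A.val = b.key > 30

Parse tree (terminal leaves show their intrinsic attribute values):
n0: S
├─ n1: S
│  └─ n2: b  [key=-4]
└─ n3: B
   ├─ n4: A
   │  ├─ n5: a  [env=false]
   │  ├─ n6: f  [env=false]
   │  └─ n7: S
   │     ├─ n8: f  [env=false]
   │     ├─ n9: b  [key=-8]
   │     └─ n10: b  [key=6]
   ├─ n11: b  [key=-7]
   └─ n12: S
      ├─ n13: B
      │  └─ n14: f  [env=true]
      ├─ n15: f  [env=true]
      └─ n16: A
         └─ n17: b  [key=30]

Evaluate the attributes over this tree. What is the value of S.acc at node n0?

12

1. n2.key = -4  [terminal]
2. n1.acc = 17  [b.key * 2 + 25]
3. n1.env = false  [b.key > -4]
4. n1.idx = true  [b.key > -5]
5. n3.key = 1  [S₁.acc * -2 + 35]
6. n3.idx = "zp"  ["zp"]
7. n3.acc = "yx"  ["yx"]
8. n5.env = false  [terminal]
9. n6.env = false  [terminal]
10. n8.env = false  [terminal]
11. n9.key = -8  [terminal]
12. n10.key = 6  [terminal]
13. n7.acc = 22  [b₁.key + 16]
14. n7.env = true  [f.env == false]
15. n7.idx = true  [f.env == false]
16. n4.lim = 5  [S.acc - 17]
17. n4.val = false  [false]
18. n11.key = -7  [terminal]
19. n13.key = 29  [29]
20. n13.idx = "pm"  ["pm"]
21. n13.acc = "rq"  ["rq"]
22. n14.env = true  [terminal]
23. n13.off = 6  [len(B.idx) + 4]
24. n15.env = true  [terminal]
25. n17.key = 30  [terminal]
26. n16.lim = -2  [b.key - 32]
27. n16.val = false  [b.key > 30]
28. n12.acc = -8  [A.lim - 6]
29. n12.env = true  [true]
30. n12.idx = true  [A.val == false]
31. n3.off = -5  [S.acc + b.key + 10]
32. n0.acc = 12  [B.off + 17]
33. n0.env = false  [S₁.env == true]
34. n0.idx = false  [B.off == S₁.acc]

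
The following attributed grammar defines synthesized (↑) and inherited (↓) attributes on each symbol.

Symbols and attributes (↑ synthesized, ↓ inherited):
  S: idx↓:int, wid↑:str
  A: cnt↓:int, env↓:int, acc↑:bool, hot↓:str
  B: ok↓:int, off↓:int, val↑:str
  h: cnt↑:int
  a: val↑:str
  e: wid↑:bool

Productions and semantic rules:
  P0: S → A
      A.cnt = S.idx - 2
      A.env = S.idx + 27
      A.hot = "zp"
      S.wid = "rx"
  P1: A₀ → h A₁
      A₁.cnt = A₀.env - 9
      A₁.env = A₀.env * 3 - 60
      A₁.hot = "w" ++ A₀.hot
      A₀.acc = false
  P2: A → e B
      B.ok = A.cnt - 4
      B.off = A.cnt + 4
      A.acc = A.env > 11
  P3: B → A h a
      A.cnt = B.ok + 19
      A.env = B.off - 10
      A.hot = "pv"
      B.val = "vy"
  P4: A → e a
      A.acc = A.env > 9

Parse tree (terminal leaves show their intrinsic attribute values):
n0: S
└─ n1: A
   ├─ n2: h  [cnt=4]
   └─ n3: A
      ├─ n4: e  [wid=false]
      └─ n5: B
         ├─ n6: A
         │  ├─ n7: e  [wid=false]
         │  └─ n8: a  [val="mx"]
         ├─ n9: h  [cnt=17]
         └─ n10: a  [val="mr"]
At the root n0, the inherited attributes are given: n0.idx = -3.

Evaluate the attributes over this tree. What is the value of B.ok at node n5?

11

1. n0.idx = -3  [given at root]
2. n1.cnt = -5  [S.idx - 2]
3. n1.env = 24  [S.idx + 27]
4. n1.hot = "zp"  ["zp"]
5. n2.cnt = 4  [terminal]
6. n3.cnt = 15  [A₀.env - 9]
7. n3.env = 12  [A₀.env * 3 - 60]
8. n3.hot = "wzp"  ["w" ++ A₀.hot]
9. n4.wid = false  [terminal]
10. n5.ok = 11  [A.cnt - 4]
11. n5.off = 19  [A.cnt + 4]
12. n6.cnt = 30  [B.ok + 19]
13. n6.env = 9  [B.off - 10]
14. n6.hot = "pv"  ["pv"]
15. n7.wid = false  [terminal]
16. n8.val = "mx"  [terminal]
17. n6.acc = false  [A.env > 9]
18. n9.cnt = 17  [terminal]
19. n10.val = "mr"  [terminal]
20. n5.val = "vy"  ["vy"]
21. n3.acc = true  [A.env > 11]
22. n1.acc = false  [false]
23. n0.wid = "rx"  ["rx"]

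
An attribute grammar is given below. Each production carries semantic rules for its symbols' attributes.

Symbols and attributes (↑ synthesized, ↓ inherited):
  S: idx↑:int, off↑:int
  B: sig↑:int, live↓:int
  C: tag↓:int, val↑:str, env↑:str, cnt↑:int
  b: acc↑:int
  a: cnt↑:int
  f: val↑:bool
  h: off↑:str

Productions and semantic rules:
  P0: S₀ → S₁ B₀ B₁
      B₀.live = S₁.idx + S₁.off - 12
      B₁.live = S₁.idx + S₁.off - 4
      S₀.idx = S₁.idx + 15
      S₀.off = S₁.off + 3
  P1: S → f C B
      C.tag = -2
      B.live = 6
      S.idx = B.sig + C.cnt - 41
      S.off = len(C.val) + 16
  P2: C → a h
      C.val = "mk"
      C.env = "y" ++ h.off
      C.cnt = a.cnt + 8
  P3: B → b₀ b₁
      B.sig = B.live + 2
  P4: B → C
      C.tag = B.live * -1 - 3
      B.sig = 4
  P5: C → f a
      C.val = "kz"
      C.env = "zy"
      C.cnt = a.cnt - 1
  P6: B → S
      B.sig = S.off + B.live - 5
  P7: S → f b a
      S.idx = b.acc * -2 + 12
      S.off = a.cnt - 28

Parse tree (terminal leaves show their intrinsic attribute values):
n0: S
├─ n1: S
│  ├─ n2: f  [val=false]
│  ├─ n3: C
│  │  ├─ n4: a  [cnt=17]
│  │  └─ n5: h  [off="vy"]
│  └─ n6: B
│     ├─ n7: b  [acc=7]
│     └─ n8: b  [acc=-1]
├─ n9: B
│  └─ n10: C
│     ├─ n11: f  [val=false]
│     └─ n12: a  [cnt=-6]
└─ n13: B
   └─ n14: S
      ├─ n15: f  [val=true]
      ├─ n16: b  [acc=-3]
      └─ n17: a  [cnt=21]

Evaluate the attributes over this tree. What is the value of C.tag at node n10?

-1

1. n2.val = false  [terminal]
2. n3.tag = -2  [-2]
3. n4.cnt = 17  [terminal]
4. n5.off = "vy"  [terminal]
5. n3.val = "mk"  ["mk"]
6. n3.env = "yvy"  ["y" ++ h.off]
7. n3.cnt = 25  [a.cnt + 8]
8. n6.live = 6  [6]
9. n7.acc = 7  [terminal]
10. n8.acc = -1  [terminal]
11. n6.sig = 8  [B.live + 2]
12. n1.idx = -8  [B.sig + C.cnt - 41]
13. n1.off = 18  [len(C.val) + 16]
14. n9.live = -2  [S₁.idx + S₁.off - 12]
15. n10.tag = -1  [B.live * -1 - 3]
16. n11.val = false  [terminal]
17. n12.cnt = -6  [terminal]
18. n10.val = "kz"  ["kz"]
19. n10.env = "zy"  ["zy"]
20. n10.cnt = -7  [a.cnt - 1]
21. n9.sig = 4  [4]
22. n13.live = 6  [S₁.idx + S₁.off - 4]
23. n15.val = true  [terminal]
24. n16.acc = -3  [terminal]
25. n17.cnt = 21  [terminal]
26. n14.idx = 18  [b.acc * -2 + 12]
27. n14.off = -7  [a.cnt - 28]
28. n13.sig = -6  [S.off + B.live - 5]
29. n0.idx = 7  [S₁.idx + 15]
30. n0.off = 21  [S₁.off + 3]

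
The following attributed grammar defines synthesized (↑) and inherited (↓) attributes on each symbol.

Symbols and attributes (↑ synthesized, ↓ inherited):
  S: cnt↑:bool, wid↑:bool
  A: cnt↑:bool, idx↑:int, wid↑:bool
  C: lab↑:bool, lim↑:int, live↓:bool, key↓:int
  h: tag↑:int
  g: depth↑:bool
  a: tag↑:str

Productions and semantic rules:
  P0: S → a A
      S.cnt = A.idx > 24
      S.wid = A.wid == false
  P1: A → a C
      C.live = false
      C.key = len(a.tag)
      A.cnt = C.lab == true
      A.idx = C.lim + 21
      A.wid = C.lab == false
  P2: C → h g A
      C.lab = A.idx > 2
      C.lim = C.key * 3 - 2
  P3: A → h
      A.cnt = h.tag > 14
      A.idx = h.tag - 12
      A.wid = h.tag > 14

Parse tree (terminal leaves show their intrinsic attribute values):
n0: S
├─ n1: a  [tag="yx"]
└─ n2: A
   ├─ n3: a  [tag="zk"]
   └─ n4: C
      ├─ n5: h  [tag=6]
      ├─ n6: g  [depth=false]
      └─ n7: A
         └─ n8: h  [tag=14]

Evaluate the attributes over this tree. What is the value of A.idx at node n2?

1. n1.tag = "yx"  [terminal]
2. n3.tag = "zk"  [terminal]
3. n4.live = false  [false]
4. n4.key = 2  [len(a.tag)]
5. n5.tag = 6  [terminal]
6. n6.depth = false  [terminal]
7. n8.tag = 14  [terminal]
8. n7.cnt = false  [h.tag > 14]
9. n7.idx = 2  [h.tag - 12]
10. n7.wid = false  [h.tag > 14]
11. n4.lab = false  [A.idx > 2]
12. n4.lim = 4  [C.key * 3 - 2]
13. n2.cnt = false  [C.lab == true]
14. n2.idx = 25  [C.lim + 21]
15. n2.wid = true  [C.lab == false]
16. n0.cnt = true  [A.idx > 24]
17. n0.wid = false  [A.wid == false]

25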